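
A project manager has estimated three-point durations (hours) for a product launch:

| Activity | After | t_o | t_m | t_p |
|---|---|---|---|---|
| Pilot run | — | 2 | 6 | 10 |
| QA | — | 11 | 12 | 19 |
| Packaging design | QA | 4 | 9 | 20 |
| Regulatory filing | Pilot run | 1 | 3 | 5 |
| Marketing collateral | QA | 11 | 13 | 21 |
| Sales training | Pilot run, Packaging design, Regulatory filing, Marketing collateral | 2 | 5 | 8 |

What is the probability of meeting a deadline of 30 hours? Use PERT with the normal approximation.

te_Pilot run = (2 + 4·6 + 10)/6 = 36/6 = 6; σ²_Pilot run = ((10−2)/6)² = 1.778
te_QA = (11 + 4·12 + 19)/6 = 78/6 = 13; σ²_QA = ((19−11)/6)² = 1.778
te_Packaging design = (4 + 4·9 + 20)/6 = 60/6 = 10; σ²_Packaging design = ((20−4)/6)² = 7.111
te_Regulatory filing = (1 + 4·3 + 5)/6 = 18/6 = 3; σ²_Regulatory filing = ((5−1)/6)² = 0.444
te_Marketing collateral = (11 + 4·13 + 21)/6 = 84/6 = 14; σ²_Marketing collateral = ((21−11)/6)² = 2.778
te_Sales training = (2 + 4·5 + 8)/6 = 30/6 = 5; σ²_Sales training = ((8−2)/6)² = 1.000

Forward pass:
ES_Pilot run = 0; EF_Pilot run = 6
ES_QA = 0; EF_QA = 13
ES_Packaging design = 13; EF_Packaging design = 13+10 = 23
ES_Regulatory filing = 6; EF_Regulatory filing = 6+3 = 9
ES_Marketing collateral = 13; EF_Marketing collateral = 13+14 = 27
ES_Sales training = max(EF_Pilot run=6, EF_Packaging design=23, EF_Regulatory filing=9, EF_Marketing collateral=27) = 27; EF_Sales training = 27+5 = 32
Expected project duration μ = 32 hours. Critical path: QA → Marketing collateral → Sales training.

Variance along critical path = 1.778 + 2.778 + 1.000 = 5.556; σ = √5.556 = 2.357 hours.
Z = (30 − 32) / 2.357 = -0.849
P(T ≤ 30) = Φ(-0.849) ≈ 0.198

0.198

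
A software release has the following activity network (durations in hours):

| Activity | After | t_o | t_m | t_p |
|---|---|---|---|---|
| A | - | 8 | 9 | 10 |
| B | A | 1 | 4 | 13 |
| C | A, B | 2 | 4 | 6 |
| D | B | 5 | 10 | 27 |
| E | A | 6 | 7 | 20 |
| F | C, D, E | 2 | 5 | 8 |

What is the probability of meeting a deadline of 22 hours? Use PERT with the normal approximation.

0.018

te_A = (8 + 4·9 + 10)/6 = 54/6 = 9; σ²_A = ((10−8)/6)² = 0.111
te_B = (1 + 4·4 + 13)/6 = 30/6 = 5; σ²_B = ((13−1)/6)² = 4.000
te_C = (2 + 4·4 + 6)/6 = 24/6 = 4; σ²_C = ((6−2)/6)² = 0.444
te_D = (5 + 4·10 + 27)/6 = 72/6 = 12; σ²_D = ((27−5)/6)² = 13.444
te_E = (6 + 4·7 + 20)/6 = 54/6 = 9; σ²_E = ((20−6)/6)² = 5.444
te_F = (2 + 4·5 + 8)/6 = 30/6 = 5; σ²_F = ((8−2)/6)² = 1.000

Forward pass:
ES_A = 0; EF_A = 9
ES_B = 9; EF_B = 9+5 = 14
ES_C = max(EF_A=9, EF_B=14) = 14; EF_C = 14+4 = 18
ES_D = 14; EF_D = 14+12 = 26
ES_E = 9; EF_E = 9+9 = 18
ES_F = max(EF_C=18, EF_D=26, EF_E=18) = 26; EF_F = 26+5 = 31
Expected project duration μ = 31 hours. Critical path: A → B → D → F.

Variance along critical path = 0.111 + 4.000 + 13.444 + 1.000 = 18.556; σ = √18.556 = 4.308 hours.
Z = (22 − 31) / 4.308 = -2.089
P(T ≤ 22) = Φ(-2.089) ≈ 0.018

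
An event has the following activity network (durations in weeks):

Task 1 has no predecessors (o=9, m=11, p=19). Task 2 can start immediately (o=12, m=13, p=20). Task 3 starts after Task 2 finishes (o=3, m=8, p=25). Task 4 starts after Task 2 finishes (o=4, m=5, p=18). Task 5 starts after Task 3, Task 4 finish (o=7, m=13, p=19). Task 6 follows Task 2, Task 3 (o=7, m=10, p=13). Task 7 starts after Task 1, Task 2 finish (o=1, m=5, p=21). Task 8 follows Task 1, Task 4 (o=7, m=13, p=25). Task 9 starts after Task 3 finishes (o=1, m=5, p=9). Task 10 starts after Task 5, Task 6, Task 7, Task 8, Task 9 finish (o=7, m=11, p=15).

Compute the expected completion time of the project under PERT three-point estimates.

te_Task 1 = (9 + 4·11 + 19)/6 = 72/6 = 12
te_Task 2 = (12 + 4·13 + 20)/6 = 84/6 = 14
te_Task 3 = (3 + 4·8 + 25)/6 = 60/6 = 10
te_Task 4 = (4 + 4·5 + 18)/6 = 42/6 = 7
te_Task 5 = (7 + 4·13 + 19)/6 = 78/6 = 13
te_Task 6 = (7 + 4·10 + 13)/6 = 60/6 = 10
te_Task 7 = (1 + 4·5 + 21)/6 = 42/6 = 7
te_Task 8 = (7 + 4·13 + 25)/6 = 84/6 = 14
te_Task 9 = (1 + 4·5 + 9)/6 = 30/6 = 5
te_Task 10 = (7 + 4·11 + 15)/6 = 66/6 = 11

Forward pass:
ES_Task 1 = 0; EF_Task 1 = 12
ES_Task 2 = 0; EF_Task 2 = 14
ES_Task 3 = 14; EF_Task 3 = 14+10 = 24
ES_Task 4 = 14; EF_Task 4 = 14+7 = 21
ES_Task 5 = max(EF_Task 3=24, EF_Task 4=21) = 24; EF_Task 5 = 24+13 = 37
ES_Task 6 = max(EF_Task 2=14, EF_Task 3=24) = 24; EF_Task 6 = 24+10 = 34
ES_Task 7 = max(EF_Task 1=12, EF_Task 2=14) = 14; EF_Task 7 = 14+7 = 21
ES_Task 8 = max(EF_Task 1=12, EF_Task 4=21) = 21; EF_Task 8 = 21+14 = 35
ES_Task 9 = 24; EF_Task 9 = 24+5 = 29
ES_Task 10 = max(EF_Task 5=37, EF_Task 6=34, EF_Task 7=21, EF_Task 8=35, EF_Task 9=29) = 37; EF_Task 10 = 37+11 = 48
Expected project duration μ = 48 weeks. Critical path: Task 2 → Task 3 → Task 5 → Task 10.

48 weeks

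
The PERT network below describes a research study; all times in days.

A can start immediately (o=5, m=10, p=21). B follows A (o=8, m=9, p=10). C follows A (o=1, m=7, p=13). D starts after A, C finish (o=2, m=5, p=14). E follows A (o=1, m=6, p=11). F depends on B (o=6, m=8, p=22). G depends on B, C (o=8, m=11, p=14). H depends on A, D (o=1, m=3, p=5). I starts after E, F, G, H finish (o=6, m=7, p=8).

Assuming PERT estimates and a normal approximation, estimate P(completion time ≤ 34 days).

0.083

te_A = (5 + 4·10 + 21)/6 = 66/6 = 11; σ²_A = ((21−5)/6)² = 7.111
te_B = (8 + 4·9 + 10)/6 = 54/6 = 9; σ²_B = ((10−8)/6)² = 0.111
te_C = (1 + 4·7 + 13)/6 = 42/6 = 7; σ²_C = ((13−1)/6)² = 4.000
te_D = (2 + 4·5 + 14)/6 = 36/6 = 6; σ²_D = ((14−2)/6)² = 4.000
te_E = (1 + 4·6 + 11)/6 = 36/6 = 6; σ²_E = ((11−1)/6)² = 2.778
te_F = (6 + 4·8 + 22)/6 = 60/6 = 10; σ²_F = ((22−6)/6)² = 7.111
te_G = (8 + 4·11 + 14)/6 = 66/6 = 11; σ²_G = ((14−8)/6)² = 1.000
te_H = (1 + 4·3 + 5)/6 = 18/6 = 3; σ²_H = ((5−1)/6)² = 0.444
te_I = (6 + 4·7 + 8)/6 = 42/6 = 7; σ²_I = ((8−6)/6)² = 0.111

Forward pass:
ES_A = 0; EF_A = 11
ES_B = 11; EF_B = 11+9 = 20
ES_C = 11; EF_C = 11+7 = 18
ES_D = max(EF_A=11, EF_C=18) = 18; EF_D = 18+6 = 24
ES_E = 11; EF_E = 11+6 = 17
ES_F = 20; EF_F = 20+10 = 30
ES_G = max(EF_B=20, EF_C=18) = 20; EF_G = 20+11 = 31
ES_H = max(EF_A=11, EF_D=24) = 24; EF_H = 24+3 = 27
ES_I = max(EF_E=17, EF_F=30, EF_G=31, EF_H=27) = 31; EF_I = 31+7 = 38
Expected project duration μ = 38 days. Critical path: A → B → G → I.

Variance along critical path = 7.111 + 0.111 + 1.000 + 0.111 = 8.333; σ = √8.333 = 2.887 days.
Z = (34 − 38) / 2.887 = -1.386
P(T ≤ 34) = Φ(-1.386) ≈ 0.083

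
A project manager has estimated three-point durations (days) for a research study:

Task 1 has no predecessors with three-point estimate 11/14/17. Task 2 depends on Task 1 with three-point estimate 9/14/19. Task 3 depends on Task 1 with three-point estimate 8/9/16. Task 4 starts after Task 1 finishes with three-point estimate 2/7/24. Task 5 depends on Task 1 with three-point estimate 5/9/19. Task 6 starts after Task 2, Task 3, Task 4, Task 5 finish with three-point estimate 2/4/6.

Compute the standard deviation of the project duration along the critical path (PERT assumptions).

te_Task 1 = (11 + 4·14 + 17)/6 = 84/6 = 14; σ²_Task 1 = ((17−11)/6)² = 1.000
te_Task 2 = (9 + 4·14 + 19)/6 = 84/6 = 14; σ²_Task 2 = ((19−9)/6)² = 2.778
te_Task 3 = (8 + 4·9 + 16)/6 = 60/6 = 10; σ²_Task 3 = ((16−8)/6)² = 1.778
te_Task 4 = (2 + 4·7 + 24)/6 = 54/6 = 9; σ²_Task 4 = ((24−2)/6)² = 13.444
te_Task 5 = (5 + 4·9 + 19)/6 = 60/6 = 10; σ²_Task 5 = ((19−5)/6)² = 5.444
te_Task 6 = (2 + 4·4 + 6)/6 = 24/6 = 4; σ²_Task 6 = ((6−2)/6)² = 0.444

Forward pass:
ES_Task 1 = 0; EF_Task 1 = 14
ES_Task 2 = 14; EF_Task 2 = 14+14 = 28
ES_Task 3 = 14; EF_Task 3 = 14+10 = 24
ES_Task 4 = 14; EF_Task 4 = 14+9 = 23
ES_Task 5 = 14; EF_Task 5 = 14+10 = 24
ES_Task 6 = max(EF_Task 2=28, EF_Task 3=24, EF_Task 4=23, EF_Task 5=24) = 28; EF_Task 6 = 28+4 = 32
Expected project duration μ = 32 days. Critical path: Task 1 → Task 2 → Task 6.

Variance along critical path = 1.000 + 2.778 + 0.444 = 4.222
σ = √4.222 = 2.055 days

2.05 days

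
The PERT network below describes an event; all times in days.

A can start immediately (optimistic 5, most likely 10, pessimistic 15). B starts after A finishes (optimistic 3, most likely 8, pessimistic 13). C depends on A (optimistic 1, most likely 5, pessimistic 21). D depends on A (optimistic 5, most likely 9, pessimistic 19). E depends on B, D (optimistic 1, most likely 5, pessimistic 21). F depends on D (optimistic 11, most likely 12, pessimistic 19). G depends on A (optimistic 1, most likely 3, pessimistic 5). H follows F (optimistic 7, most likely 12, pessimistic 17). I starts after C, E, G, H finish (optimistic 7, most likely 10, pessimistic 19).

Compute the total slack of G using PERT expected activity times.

te_A = (5 + 4·10 + 15)/6 = 60/6 = 10
te_B = (3 + 4·8 + 13)/6 = 48/6 = 8
te_C = (1 + 4·5 + 21)/6 = 42/6 = 7
te_D = (5 + 4·9 + 19)/6 = 60/6 = 10
te_E = (1 + 4·5 + 21)/6 = 42/6 = 7
te_F = (11 + 4·12 + 19)/6 = 78/6 = 13
te_G = (1 + 4·3 + 5)/6 = 18/6 = 3
te_H = (7 + 4·12 + 17)/6 = 72/6 = 12
te_I = (7 + 4·10 + 19)/6 = 66/6 = 11

Forward pass:
ES_A = 0; EF_A = 10
ES_B = 10; EF_B = 10+8 = 18
ES_C = 10; EF_C = 10+7 = 17
ES_D = 10; EF_D = 10+10 = 20
ES_E = max(EF_B=18, EF_D=20) = 20; EF_E = 20+7 = 27
ES_F = 20; EF_F = 20+13 = 33
ES_G = 10; EF_G = 10+3 = 13
ES_H = 33; EF_H = 33+12 = 45
ES_I = max(EF_C=17, EF_E=27, EF_G=13, EF_H=45) = 45; EF_I = 45+11 = 56
Expected project duration μ = 56 days. Critical path: A → D → F → H → I.

Backward pass:
LF_I = 56; LS_I = 56−11 = 45
LF_H = LS_I = 45; LS_H = 45−12 = 33
LF_G = LS_I = 45; LS_G = 45−3 = 42
LF_F = LS_H = 33; LS_F = 33−13 = 20
LF_E = LS_I = 45; LS_E = 45−7 = 38
LF_D = min(LS_E=38, LS_F=20) = 20; LS_D = 20−10 = 10
LF_C = LS_I = 45; LS_C = 45−7 = 38
LF_B = LS_E = 38; LS_B = 38−8 = 30
LF_A = min(LS_B=30, LS_C=38, LS_D=10, LS_G=42) = 10; LS_A = 10−10 = 0
Slack_G = LS_G − ES_G = 42 − 10 = 32

32 days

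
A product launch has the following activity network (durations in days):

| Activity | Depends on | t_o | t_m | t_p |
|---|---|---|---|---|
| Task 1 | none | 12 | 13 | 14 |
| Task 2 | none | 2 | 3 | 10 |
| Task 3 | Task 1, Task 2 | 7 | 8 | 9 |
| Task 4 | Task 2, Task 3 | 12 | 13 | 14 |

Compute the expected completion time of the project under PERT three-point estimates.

te_Task 1 = (12 + 4·13 + 14)/6 = 78/6 = 13
te_Task 2 = (2 + 4·3 + 10)/6 = 24/6 = 4
te_Task 3 = (7 + 4·8 + 9)/6 = 48/6 = 8
te_Task 4 = (12 + 4·13 + 14)/6 = 78/6 = 13

Forward pass:
ES_Task 1 = 0; EF_Task 1 = 13
ES_Task 2 = 0; EF_Task 2 = 4
ES_Task 3 = max(EF_Task 1=13, EF_Task 2=4) = 13; EF_Task 3 = 13+8 = 21
ES_Task 4 = max(EF_Task 2=4, EF_Task 3=21) = 21; EF_Task 4 = 21+13 = 34
Expected project duration μ = 34 days. Critical path: Task 1 → Task 3 → Task 4.

34 days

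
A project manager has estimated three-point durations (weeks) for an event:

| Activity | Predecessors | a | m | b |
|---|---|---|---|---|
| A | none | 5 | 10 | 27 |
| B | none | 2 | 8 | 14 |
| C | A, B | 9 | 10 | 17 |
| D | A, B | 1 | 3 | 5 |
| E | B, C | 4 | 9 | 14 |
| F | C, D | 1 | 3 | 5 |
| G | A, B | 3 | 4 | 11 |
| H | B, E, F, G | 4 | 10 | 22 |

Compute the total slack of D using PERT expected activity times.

te_A = (5 + 4·10 + 27)/6 = 72/6 = 12
te_B = (2 + 4·8 + 14)/6 = 48/6 = 8
te_C = (9 + 4·10 + 17)/6 = 66/6 = 11
te_D = (1 + 4·3 + 5)/6 = 18/6 = 3
te_E = (4 + 4·9 + 14)/6 = 54/6 = 9
te_F = (1 + 4·3 + 5)/6 = 18/6 = 3
te_G = (3 + 4·4 + 11)/6 = 30/6 = 5
te_H = (4 + 4·10 + 22)/6 = 66/6 = 11

Forward pass:
ES_A = 0; EF_A = 12
ES_B = 0; EF_B = 8
ES_C = max(EF_A=12, EF_B=8) = 12; EF_C = 12+11 = 23
ES_D = max(EF_A=12, EF_B=8) = 12; EF_D = 12+3 = 15
ES_E = max(EF_B=8, EF_C=23) = 23; EF_E = 23+9 = 32
ES_F = max(EF_C=23, EF_D=15) = 23; EF_F = 23+3 = 26
ES_G = max(EF_A=12, EF_B=8) = 12; EF_G = 12+5 = 17
ES_H = max(EF_B=8, EF_E=32, EF_F=26, EF_G=17) = 32; EF_H = 32+11 = 43
Expected project duration μ = 43 weeks. Critical path: A → C → E → H.

Backward pass:
LF_H = 43; LS_H = 43−11 = 32
LF_G = LS_H = 32; LS_G = 32−5 = 27
LF_F = LS_H = 32; LS_F = 32−3 = 29
LF_E = LS_H = 32; LS_E = 32−9 = 23
LF_D = LS_F = 29; LS_D = 29−3 = 26
LF_C = min(LS_E=23, LS_F=29) = 23; LS_C = 23−11 = 12
LF_B = min(LS_C=12, LS_D=26, LS_E=23, LS_G=27, LS_H=32) = 12; LS_B = 12−8 = 4
LF_A = min(LS_C=12, LS_D=26, LS_G=27) = 12; LS_A = 12−12 = 0
Slack_D = LS_D − ES_D = 26 − 12 = 14

14 weeks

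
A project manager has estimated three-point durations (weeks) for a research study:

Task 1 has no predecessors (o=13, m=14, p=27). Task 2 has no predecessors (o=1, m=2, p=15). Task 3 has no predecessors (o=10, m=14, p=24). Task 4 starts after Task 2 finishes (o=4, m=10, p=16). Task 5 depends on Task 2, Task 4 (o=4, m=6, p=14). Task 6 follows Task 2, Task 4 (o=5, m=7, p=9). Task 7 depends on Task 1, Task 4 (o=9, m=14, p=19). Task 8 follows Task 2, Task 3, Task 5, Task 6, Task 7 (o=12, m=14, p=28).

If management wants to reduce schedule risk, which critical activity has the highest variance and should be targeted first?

te_Task 1 = (13 + 4·14 + 27)/6 = 96/6 = 16; σ²_Task 1 = ((27−13)/6)² = 5.444
te_Task 2 = (1 + 4·2 + 15)/6 = 24/6 = 4; σ²_Task 2 = ((15−1)/6)² = 5.444
te_Task 3 = (10 + 4·14 + 24)/6 = 90/6 = 15; σ²_Task 3 = ((24−10)/6)² = 5.444
te_Task 4 = (4 + 4·10 + 16)/6 = 60/6 = 10; σ²_Task 4 = ((16−4)/6)² = 4.000
te_Task 5 = (4 + 4·6 + 14)/6 = 42/6 = 7; σ²_Task 5 = ((14−4)/6)² = 2.778
te_Task 6 = (5 + 4·7 + 9)/6 = 42/6 = 7; σ²_Task 6 = ((9−5)/6)² = 0.444
te_Task 7 = (9 + 4·14 + 19)/6 = 84/6 = 14; σ²_Task 7 = ((19−9)/6)² = 2.778
te_Task 8 = (12 + 4·14 + 28)/6 = 96/6 = 16; σ²_Task 8 = ((28−12)/6)² = 7.111

Forward pass:
ES_Task 1 = 0; EF_Task 1 = 16
ES_Task 2 = 0; EF_Task 2 = 4
ES_Task 3 = 0; EF_Task 3 = 15
ES_Task 4 = 4; EF_Task 4 = 4+10 = 14
ES_Task 5 = max(EF_Task 2=4, EF_Task 4=14) = 14; EF_Task 5 = 14+7 = 21
ES_Task 6 = max(EF_Task 2=4, EF_Task 4=14) = 14; EF_Task 6 = 14+7 = 21
ES_Task 7 = max(EF_Task 1=16, EF_Task 4=14) = 16; EF_Task 7 = 16+14 = 30
ES_Task 8 = max(EF_Task 2=4, EF_Task 3=15, EF_Task 5=21, EF_Task 6=21, EF_Task 7=30) = 30; EF_Task 8 = 30+16 = 46
Expected project duration μ = 46 weeks. Critical path: Task 1 → Task 7 → Task 8.

Variances on critical path: σ²_Task 1=5.444, σ²_Task 7=2.778, σ²_Task 8=7.111.
Largest is σ²_Task 8 = 7.111.

Task 8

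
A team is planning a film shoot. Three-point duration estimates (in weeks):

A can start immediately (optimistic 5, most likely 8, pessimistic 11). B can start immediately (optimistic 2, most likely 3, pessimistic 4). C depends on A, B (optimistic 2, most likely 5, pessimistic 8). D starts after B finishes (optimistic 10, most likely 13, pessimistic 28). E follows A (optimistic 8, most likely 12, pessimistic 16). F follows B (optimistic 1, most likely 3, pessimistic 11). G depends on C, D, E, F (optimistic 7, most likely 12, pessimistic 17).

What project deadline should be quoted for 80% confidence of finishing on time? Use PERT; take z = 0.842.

34.0 weeks

te_A = (5 + 4·8 + 11)/6 = 48/6 = 8; σ²_A = ((11−5)/6)² = 1.000
te_B = (2 + 4·3 + 4)/6 = 18/6 = 3; σ²_B = ((4−2)/6)² = 0.111
te_C = (2 + 4·5 + 8)/6 = 30/6 = 5; σ²_C = ((8−2)/6)² = 1.000
te_D = (10 + 4·13 + 28)/6 = 90/6 = 15; σ²_D = ((28−10)/6)² = 9.000
te_E = (8 + 4·12 + 16)/6 = 72/6 = 12; σ²_E = ((16−8)/6)² = 1.778
te_F = (1 + 4·3 + 11)/6 = 24/6 = 4; σ²_F = ((11−1)/6)² = 2.778
te_G = (7 + 4·12 + 17)/6 = 72/6 = 12; σ²_G = ((17−7)/6)² = 2.778

Forward pass:
ES_A = 0; EF_A = 8
ES_B = 0; EF_B = 3
ES_C = max(EF_A=8, EF_B=3) = 8; EF_C = 8+5 = 13
ES_D = 3; EF_D = 3+15 = 18
ES_E = 8; EF_E = 8+12 = 20
ES_F = 3; EF_F = 3+4 = 7
ES_G = max(EF_C=13, EF_D=18, EF_E=20, EF_F=7) = 20; EF_G = 20+12 = 32
Expected project duration μ = 32 weeks. Critical path: A → E → G.

Variance along critical path = 1.000 + 1.778 + 2.778 = 5.556; σ = 2.357 weeks.
D = μ + z·σ = 32 + 0.842·2.357 = 34.0 weeks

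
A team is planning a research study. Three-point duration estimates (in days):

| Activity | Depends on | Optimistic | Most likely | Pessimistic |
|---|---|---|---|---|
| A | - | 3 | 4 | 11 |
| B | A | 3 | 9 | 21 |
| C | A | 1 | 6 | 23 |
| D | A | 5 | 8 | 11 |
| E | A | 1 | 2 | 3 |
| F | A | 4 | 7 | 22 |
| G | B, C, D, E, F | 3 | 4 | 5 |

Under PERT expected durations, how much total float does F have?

1 days

te_A = (3 + 4·4 + 11)/6 = 30/6 = 5
te_B = (3 + 4·9 + 21)/6 = 60/6 = 10
te_C = (1 + 4·6 + 23)/6 = 48/6 = 8
te_D = (5 + 4·8 + 11)/6 = 48/6 = 8
te_E = (1 + 4·2 + 3)/6 = 12/6 = 2
te_F = (4 + 4·7 + 22)/6 = 54/6 = 9
te_G = (3 + 4·4 + 5)/6 = 24/6 = 4

Forward pass:
ES_A = 0; EF_A = 5
ES_B = 5; EF_B = 5+10 = 15
ES_C = 5; EF_C = 5+8 = 13
ES_D = 5; EF_D = 5+8 = 13
ES_E = 5; EF_E = 5+2 = 7
ES_F = 5; EF_F = 5+9 = 14
ES_G = max(EF_B=15, EF_C=13, EF_D=13, EF_E=7, EF_F=14) = 15; EF_G = 15+4 = 19
Expected project duration μ = 19 days. Critical path: A → B → G.

Backward pass:
LF_G = 19; LS_G = 19−4 = 15
LF_F = LS_G = 15; LS_F = 15−9 = 6
LF_E = LS_G = 15; LS_E = 15−2 = 13
LF_D = LS_G = 15; LS_D = 15−8 = 7
LF_C = LS_G = 15; LS_C = 15−8 = 7
LF_B = LS_G = 15; LS_B = 15−10 = 5
LF_A = min(LS_B=5, LS_C=7, LS_D=7, LS_E=13, LS_F=6) = 5; LS_A = 5−5 = 0
Slack_F = LS_F − ES_F = 6 − 5 = 1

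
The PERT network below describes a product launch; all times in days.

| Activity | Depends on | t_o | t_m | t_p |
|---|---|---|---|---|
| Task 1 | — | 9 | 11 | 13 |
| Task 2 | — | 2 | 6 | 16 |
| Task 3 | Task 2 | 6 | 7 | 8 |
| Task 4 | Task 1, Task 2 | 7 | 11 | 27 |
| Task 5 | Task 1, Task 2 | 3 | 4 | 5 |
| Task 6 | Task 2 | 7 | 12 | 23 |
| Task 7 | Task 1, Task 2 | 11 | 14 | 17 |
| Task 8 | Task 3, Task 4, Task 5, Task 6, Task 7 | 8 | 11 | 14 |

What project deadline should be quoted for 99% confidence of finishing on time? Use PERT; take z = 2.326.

te_Task 1 = (9 + 4·11 + 13)/6 = 66/6 = 11; σ²_Task 1 = ((13−9)/6)² = 0.444
te_Task 2 = (2 + 4·6 + 16)/6 = 42/6 = 7; σ²_Task 2 = ((16−2)/6)² = 5.444
te_Task 3 = (6 + 4·7 + 8)/6 = 42/6 = 7; σ²_Task 3 = ((8−6)/6)² = 0.111
te_Task 4 = (7 + 4·11 + 27)/6 = 78/6 = 13; σ²_Task 4 = ((27−7)/6)² = 11.111
te_Task 5 = (3 + 4·4 + 5)/6 = 24/6 = 4; σ²_Task 5 = ((5−3)/6)² = 0.111
te_Task 6 = (7 + 4·12 + 23)/6 = 78/6 = 13; σ²_Task 6 = ((23−7)/6)² = 7.111
te_Task 7 = (11 + 4·14 + 17)/6 = 84/6 = 14; σ²_Task 7 = ((17−11)/6)² = 1.000
te_Task 8 = (8 + 4·11 + 14)/6 = 66/6 = 11; σ²_Task 8 = ((14−8)/6)² = 1.000

Forward pass:
ES_Task 1 = 0; EF_Task 1 = 11
ES_Task 2 = 0; EF_Task 2 = 7
ES_Task 3 = 7; EF_Task 3 = 7+7 = 14
ES_Task 4 = max(EF_Task 1=11, EF_Task 2=7) = 11; EF_Task 4 = 11+13 = 24
ES_Task 5 = max(EF_Task 1=11, EF_Task 2=7) = 11; EF_Task 5 = 11+4 = 15
ES_Task 6 = 7; EF_Task 6 = 7+13 = 20
ES_Task 7 = max(EF_Task 1=11, EF_Task 2=7) = 11; EF_Task 7 = 11+14 = 25
ES_Task 8 = max(EF_Task 3=14, EF_Task 4=24, EF_Task 5=15, EF_Task 6=20, EF_Task 7=25) = 25; EF_Task 8 = 25+11 = 36
Expected project duration μ = 36 days. Critical path: Task 1 → Task 7 → Task 8.

Variance along critical path = 0.444 + 1.000 + 1.000 = 2.444; σ = 1.563 days.
D = μ + z·σ = 36 + 2.326·1.563 = 39.6 days

39.6 days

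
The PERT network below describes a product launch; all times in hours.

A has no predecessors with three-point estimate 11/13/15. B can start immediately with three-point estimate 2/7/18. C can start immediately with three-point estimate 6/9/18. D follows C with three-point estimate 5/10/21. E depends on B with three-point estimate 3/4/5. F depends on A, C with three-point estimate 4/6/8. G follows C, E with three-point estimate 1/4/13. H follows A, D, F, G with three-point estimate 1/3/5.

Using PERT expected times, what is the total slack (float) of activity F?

2 hours

te_A = (11 + 4·13 + 15)/6 = 78/6 = 13
te_B = (2 + 4·7 + 18)/6 = 48/6 = 8
te_C = (6 + 4·9 + 18)/6 = 60/6 = 10
te_D = (5 + 4·10 + 21)/6 = 66/6 = 11
te_E = (3 + 4·4 + 5)/6 = 24/6 = 4
te_F = (4 + 4·6 + 8)/6 = 36/6 = 6
te_G = (1 + 4·4 + 13)/6 = 30/6 = 5
te_H = (1 + 4·3 + 5)/6 = 18/6 = 3

Forward pass:
ES_A = 0; EF_A = 13
ES_B = 0; EF_B = 8
ES_C = 0; EF_C = 10
ES_D = 10; EF_D = 10+11 = 21
ES_E = 8; EF_E = 8+4 = 12
ES_F = max(EF_A=13, EF_C=10) = 13; EF_F = 13+6 = 19
ES_G = max(EF_C=10, EF_E=12) = 12; EF_G = 12+5 = 17
ES_H = max(EF_A=13, EF_D=21, EF_F=19, EF_G=17) = 21; EF_H = 21+3 = 24
Expected project duration μ = 24 hours. Critical path: C → D → H.

Backward pass:
LF_H = 24; LS_H = 24−3 = 21
LF_G = LS_H = 21; LS_G = 21−5 = 16
LF_F = LS_H = 21; LS_F = 21−6 = 15
LF_E = LS_G = 16; LS_E = 16−4 = 12
LF_D = LS_H = 21; LS_D = 21−11 = 10
LF_C = min(LS_D=10, LS_F=15, LS_G=16) = 10; LS_C = 10−10 = 0
LF_B = LS_E = 12; LS_B = 12−8 = 4
LF_A = min(LS_F=15, LS_H=21) = 15; LS_A = 15−13 = 2
Slack_F = LS_F − ES_F = 15 − 13 = 2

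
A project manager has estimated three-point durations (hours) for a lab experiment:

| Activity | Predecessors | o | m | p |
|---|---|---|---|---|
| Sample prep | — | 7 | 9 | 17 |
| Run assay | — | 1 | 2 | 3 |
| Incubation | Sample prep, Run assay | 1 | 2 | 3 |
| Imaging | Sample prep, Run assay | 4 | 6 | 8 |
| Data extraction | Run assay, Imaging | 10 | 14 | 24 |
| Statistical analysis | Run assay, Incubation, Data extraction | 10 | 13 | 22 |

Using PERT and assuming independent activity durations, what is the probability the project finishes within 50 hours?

0.920

te_Sample prep = (7 + 4·9 + 17)/6 = 60/6 = 10; σ²_Sample prep = ((17−7)/6)² = 2.778
te_Run assay = (1 + 4·2 + 3)/6 = 12/6 = 2; σ²_Run assay = ((3−1)/6)² = 0.111
te_Incubation = (1 + 4·2 + 3)/6 = 12/6 = 2; σ²_Incubation = ((3−1)/6)² = 0.111
te_Imaging = (4 + 4·6 + 8)/6 = 36/6 = 6; σ²_Imaging = ((8−4)/6)² = 0.444
te_Data extraction = (10 + 4·14 + 24)/6 = 90/6 = 15; σ²_Data extraction = ((24−10)/6)² = 5.444
te_Statistical analysis = (10 + 4·13 + 22)/6 = 84/6 = 14; σ²_Statistical analysis = ((22−10)/6)² = 4.000

Forward pass:
ES_Sample prep = 0; EF_Sample prep = 10
ES_Run assay = 0; EF_Run assay = 2
ES_Incubation = max(EF_Sample prep=10, EF_Run assay=2) = 10; EF_Incubation = 10+2 = 12
ES_Imaging = max(EF_Sample prep=10, EF_Run assay=2) = 10; EF_Imaging = 10+6 = 16
ES_Data extraction = max(EF_Run assay=2, EF_Imaging=16) = 16; EF_Data extraction = 16+15 = 31
ES_Statistical analysis = max(EF_Run assay=2, EF_Incubation=12, EF_Data extraction=31) = 31; EF_Statistical analysis = 31+14 = 45
Expected project duration μ = 45 hours. Critical path: Sample prep → Imaging → Data extraction → Statistical analysis.

Variance along critical path = 2.778 + 0.444 + 5.444 + 4.000 = 12.667; σ = √12.667 = 3.559 hours.
Z = (50 − 45) / 3.559 = 1.405
P(T ≤ 50) = Φ(1.405) ≈ 0.920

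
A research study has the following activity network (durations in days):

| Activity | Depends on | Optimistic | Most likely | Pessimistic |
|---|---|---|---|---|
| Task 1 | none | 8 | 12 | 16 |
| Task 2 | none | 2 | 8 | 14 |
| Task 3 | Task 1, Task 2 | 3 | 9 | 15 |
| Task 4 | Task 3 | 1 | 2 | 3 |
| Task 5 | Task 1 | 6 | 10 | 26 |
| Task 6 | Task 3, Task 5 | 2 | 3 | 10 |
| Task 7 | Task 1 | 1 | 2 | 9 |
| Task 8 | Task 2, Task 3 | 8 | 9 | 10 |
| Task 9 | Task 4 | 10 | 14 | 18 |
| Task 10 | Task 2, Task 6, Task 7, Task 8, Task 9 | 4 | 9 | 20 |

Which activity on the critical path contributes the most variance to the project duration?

Task 10

te_Task 1 = (8 + 4·12 + 16)/6 = 72/6 = 12; σ²_Task 1 = ((16−8)/6)² = 1.778
te_Task 2 = (2 + 4·8 + 14)/6 = 48/6 = 8; σ²_Task 2 = ((14−2)/6)² = 4.000
te_Task 3 = (3 + 4·9 + 15)/6 = 54/6 = 9; σ²_Task 3 = ((15−3)/6)² = 4.000
te_Task 4 = (1 + 4·2 + 3)/6 = 12/6 = 2; σ²_Task 4 = ((3−1)/6)² = 0.111
te_Task 5 = (6 + 4·10 + 26)/6 = 72/6 = 12; σ²_Task 5 = ((26−6)/6)² = 11.111
te_Task 6 = (2 + 4·3 + 10)/6 = 24/6 = 4; σ²_Task 6 = ((10−2)/6)² = 1.778
te_Task 7 = (1 + 4·2 + 9)/6 = 18/6 = 3; σ²_Task 7 = ((9−1)/6)² = 1.778
te_Task 8 = (8 + 4·9 + 10)/6 = 54/6 = 9; σ²_Task 8 = ((10−8)/6)² = 0.111
te_Task 9 = (10 + 4·14 + 18)/6 = 84/6 = 14; σ²_Task 9 = ((18−10)/6)² = 1.778
te_Task 10 = (4 + 4·9 + 20)/6 = 60/6 = 10; σ²_Task 10 = ((20−4)/6)² = 7.111

Forward pass:
ES_Task 1 = 0; EF_Task 1 = 12
ES_Task 2 = 0; EF_Task 2 = 8
ES_Task 3 = max(EF_Task 1=12, EF_Task 2=8) = 12; EF_Task 3 = 12+9 = 21
ES_Task 4 = 21; EF_Task 4 = 21+2 = 23
ES_Task 5 = 12; EF_Task 5 = 12+12 = 24
ES_Task 6 = max(EF_Task 3=21, EF_Task 5=24) = 24; EF_Task 6 = 24+4 = 28
ES_Task 7 = 12; EF_Task 7 = 12+3 = 15
ES_Task 8 = max(EF_Task 2=8, EF_Task 3=21) = 21; EF_Task 8 = 21+9 = 30
ES_Task 9 = 23; EF_Task 9 = 23+14 = 37
ES_Task 10 = max(EF_Task 2=8, EF_Task 6=28, EF_Task 7=15, EF_Task 8=30, EF_Task 9=37) = 37; EF_Task 10 = 37+10 = 47
Expected project duration μ = 47 days. Critical path: Task 1 → Task 3 → Task 4 → Task 9 → Task 10.

Variances on critical path: σ²_Task 1=1.778, σ²_Task 3=4.000, σ²_Task 4=0.111, σ²_Task 9=1.778, σ²_Task 10=7.111.
Largest is σ²_Task 10 = 7.111.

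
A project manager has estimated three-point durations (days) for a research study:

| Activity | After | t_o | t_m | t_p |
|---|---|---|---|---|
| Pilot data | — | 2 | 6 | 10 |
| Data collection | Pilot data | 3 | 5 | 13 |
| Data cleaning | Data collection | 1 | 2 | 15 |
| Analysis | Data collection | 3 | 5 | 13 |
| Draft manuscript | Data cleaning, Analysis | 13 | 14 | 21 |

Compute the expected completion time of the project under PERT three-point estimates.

te_Pilot data = (2 + 4·6 + 10)/6 = 36/6 = 6
te_Data collection = (3 + 4·5 + 13)/6 = 36/6 = 6
te_Data cleaning = (1 + 4·2 + 15)/6 = 24/6 = 4
te_Analysis = (3 + 4·5 + 13)/6 = 36/6 = 6
te_Draft manuscript = (13 + 4·14 + 21)/6 = 90/6 = 15

Forward pass:
ES_Pilot data = 0; EF_Pilot data = 6
ES_Data collection = 6; EF_Data collection = 6+6 = 12
ES_Data cleaning = 12; EF_Data cleaning = 12+4 = 16
ES_Analysis = 12; EF_Analysis = 12+6 = 18
ES_Draft manuscript = max(EF_Data cleaning=16, EF_Analysis=18) = 18; EF_Draft manuscript = 18+15 = 33
Expected project duration μ = 33 days. Critical path: Pilot data → Data collection → Analysis → Draft manuscript.

33 days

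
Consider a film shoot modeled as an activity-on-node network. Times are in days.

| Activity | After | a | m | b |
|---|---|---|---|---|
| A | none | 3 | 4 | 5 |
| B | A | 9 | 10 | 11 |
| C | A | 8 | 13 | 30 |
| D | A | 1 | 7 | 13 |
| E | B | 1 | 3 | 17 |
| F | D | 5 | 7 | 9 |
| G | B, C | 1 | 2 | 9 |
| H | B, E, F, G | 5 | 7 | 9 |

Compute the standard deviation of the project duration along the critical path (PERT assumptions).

te_A = (3 + 4·4 + 5)/6 = 24/6 = 4; σ²_A = ((5−3)/6)² = 0.111
te_B = (9 + 4·10 + 11)/6 = 60/6 = 10; σ²_B = ((11−9)/6)² = 0.111
te_C = (8 + 4·13 + 30)/6 = 90/6 = 15; σ²_C = ((30−8)/6)² = 13.444
te_D = (1 + 4·7 + 13)/6 = 42/6 = 7; σ²_D = ((13−1)/6)² = 4.000
te_E = (1 + 4·3 + 17)/6 = 30/6 = 5; σ²_E = ((17−1)/6)² = 7.111
te_F = (5 + 4·7 + 9)/6 = 42/6 = 7; σ²_F = ((9−5)/6)² = 0.444
te_G = (1 + 4·2 + 9)/6 = 18/6 = 3; σ²_G = ((9−1)/6)² = 1.778
te_H = (5 + 4·7 + 9)/6 = 42/6 = 7; σ²_H = ((9−5)/6)² = 0.444

Forward pass:
ES_A = 0; EF_A = 4
ES_B = 4; EF_B = 4+10 = 14
ES_C = 4; EF_C = 4+15 = 19
ES_D = 4; EF_D = 4+7 = 11
ES_E = 14; EF_E = 14+5 = 19
ES_F = 11; EF_F = 11+7 = 18
ES_G = max(EF_B=14, EF_C=19) = 19; EF_G = 19+3 = 22
ES_H = max(EF_B=14, EF_E=19, EF_F=18, EF_G=22) = 22; EF_H = 22+7 = 29
Expected project duration μ = 29 days. Critical path: A → C → G → H.

Variance along critical path = 0.111 + 13.444 + 1.778 + 0.444 = 15.778
σ = √15.778 = 3.972 days

3.97 days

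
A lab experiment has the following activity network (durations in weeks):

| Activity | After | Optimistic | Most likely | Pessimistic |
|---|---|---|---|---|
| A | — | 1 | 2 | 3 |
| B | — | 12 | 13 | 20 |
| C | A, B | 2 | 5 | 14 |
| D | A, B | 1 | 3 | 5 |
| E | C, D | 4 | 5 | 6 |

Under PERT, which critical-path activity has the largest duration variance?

C

te_A = (1 + 4·2 + 3)/6 = 12/6 = 2; σ²_A = ((3−1)/6)² = 0.111
te_B = (12 + 4·13 + 20)/6 = 84/6 = 14; σ²_B = ((20−12)/6)² = 1.778
te_C = (2 + 4·5 + 14)/6 = 36/6 = 6; σ²_C = ((14−2)/6)² = 4.000
te_D = (1 + 4·3 + 5)/6 = 18/6 = 3; σ²_D = ((5−1)/6)² = 0.444
te_E = (4 + 4·5 + 6)/6 = 30/6 = 5; σ²_E = ((6−4)/6)² = 0.111

Forward pass:
ES_A = 0; EF_A = 2
ES_B = 0; EF_B = 14
ES_C = max(EF_A=2, EF_B=14) = 14; EF_C = 14+6 = 20
ES_D = max(EF_A=2, EF_B=14) = 14; EF_D = 14+3 = 17
ES_E = max(EF_C=20, EF_D=17) = 20; EF_E = 20+5 = 25
Expected project duration μ = 25 weeks. Critical path: B → C → E.

Variances on critical path: σ²_B=1.778, σ²_C=4.000, σ²_E=0.111.
Largest is σ²_C = 4.000.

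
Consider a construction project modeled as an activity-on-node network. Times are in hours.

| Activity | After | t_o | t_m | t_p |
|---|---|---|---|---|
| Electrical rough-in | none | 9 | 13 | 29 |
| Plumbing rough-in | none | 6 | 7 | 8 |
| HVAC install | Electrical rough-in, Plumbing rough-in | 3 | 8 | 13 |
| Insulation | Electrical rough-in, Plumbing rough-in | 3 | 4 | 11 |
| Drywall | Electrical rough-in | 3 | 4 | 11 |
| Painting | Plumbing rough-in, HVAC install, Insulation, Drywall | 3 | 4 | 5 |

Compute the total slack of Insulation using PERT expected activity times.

3 hours

te_Electrical rough-in = (9 + 4·13 + 29)/6 = 90/6 = 15
te_Plumbing rough-in = (6 + 4·7 + 8)/6 = 42/6 = 7
te_HVAC install = (3 + 4·8 + 13)/6 = 48/6 = 8
te_Insulation = (3 + 4·4 + 11)/6 = 30/6 = 5
te_Drywall = (3 + 4·4 + 11)/6 = 30/6 = 5
te_Painting = (3 + 4·4 + 5)/6 = 24/6 = 4

Forward pass:
ES_Electrical rough-in = 0; EF_Electrical rough-in = 15
ES_Plumbing rough-in = 0; EF_Plumbing rough-in = 7
ES_HVAC install = max(EF_Electrical rough-in=15, EF_Plumbing rough-in=7) = 15; EF_HVAC install = 15+8 = 23
ES_Insulation = max(EF_Electrical rough-in=15, EF_Plumbing rough-in=7) = 15; EF_Insulation = 15+5 = 20
ES_Drywall = 15; EF_Drywall = 15+5 = 20
ES_Painting = max(EF_Plumbing rough-in=7, EF_HVAC install=23, EF_Insulation=20, EF_Drywall=20) = 23; EF_Painting = 23+4 = 27
Expected project duration μ = 27 hours. Critical path: Electrical rough-in → HVAC install → Painting.

Backward pass:
LF_Painting = 27; LS_Painting = 27−4 = 23
LF_Drywall = LS_Painting = 23; LS_Drywall = 23−5 = 18
LF_Insulation = LS_Painting = 23; LS_Insulation = 23−5 = 18
LF_HVAC install = LS_Painting = 23; LS_HVAC install = 23−8 = 15
LF_Plumbing rough-in = min(LS_HVAC install=15, LS_Insulation=18, LS_Painting=23) = 15; LS_Plumbing rough-in = 15−7 = 8
LF_Electrical rough-in = min(LS_HVAC install=15, LS_Insulation=18, LS_Drywall=18) = 15; LS_Electrical rough-in = 15−15 = 0
Slack_Insulation = LS_Insulation − ES_Insulation = 18 − 15 = 3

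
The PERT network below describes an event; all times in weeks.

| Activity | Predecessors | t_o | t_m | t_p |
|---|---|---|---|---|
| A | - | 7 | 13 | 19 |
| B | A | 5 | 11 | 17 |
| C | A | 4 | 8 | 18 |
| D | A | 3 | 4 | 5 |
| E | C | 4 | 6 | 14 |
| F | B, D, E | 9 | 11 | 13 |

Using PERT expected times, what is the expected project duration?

te_A = (7 + 4·13 + 19)/6 = 78/6 = 13
te_B = (5 + 4·11 + 17)/6 = 66/6 = 11
te_C = (4 + 4·8 + 18)/6 = 54/6 = 9
te_D = (3 + 4·4 + 5)/6 = 24/6 = 4
te_E = (4 + 4·6 + 14)/6 = 42/6 = 7
te_F = (9 + 4·11 + 13)/6 = 66/6 = 11

Forward pass:
ES_A = 0; EF_A = 13
ES_B = 13; EF_B = 13+11 = 24
ES_C = 13; EF_C = 13+9 = 22
ES_D = 13; EF_D = 13+4 = 17
ES_E = 22; EF_E = 22+7 = 29
ES_F = max(EF_B=24, EF_D=17, EF_E=29) = 29; EF_F = 29+11 = 40
Expected project duration μ = 40 weeks. Critical path: A → C → E → F.

40 weeks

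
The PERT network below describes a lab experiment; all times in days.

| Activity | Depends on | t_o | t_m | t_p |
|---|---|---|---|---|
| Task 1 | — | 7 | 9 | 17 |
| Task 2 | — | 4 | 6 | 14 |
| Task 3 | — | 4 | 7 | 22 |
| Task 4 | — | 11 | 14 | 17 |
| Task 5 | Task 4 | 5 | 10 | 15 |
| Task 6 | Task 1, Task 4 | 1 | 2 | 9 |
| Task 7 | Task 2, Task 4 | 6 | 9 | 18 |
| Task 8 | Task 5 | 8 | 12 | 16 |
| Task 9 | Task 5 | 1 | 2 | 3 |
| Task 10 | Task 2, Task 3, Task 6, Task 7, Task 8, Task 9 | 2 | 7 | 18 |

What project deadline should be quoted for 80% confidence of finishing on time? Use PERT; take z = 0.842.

47.0 days

te_Task 1 = (7 + 4·9 + 17)/6 = 60/6 = 10; σ²_Task 1 = ((17−7)/6)² = 2.778
te_Task 2 = (4 + 4·6 + 14)/6 = 42/6 = 7; σ²_Task 2 = ((14−4)/6)² = 2.778
te_Task 3 = (4 + 4·7 + 22)/6 = 54/6 = 9; σ²_Task 3 = ((22−4)/6)² = 9.000
te_Task 4 = (11 + 4·14 + 17)/6 = 84/6 = 14; σ²_Task 4 = ((17−11)/6)² = 1.000
te_Task 5 = (5 + 4·10 + 15)/6 = 60/6 = 10; σ²_Task 5 = ((15−5)/6)² = 2.778
te_Task 6 = (1 + 4·2 + 9)/6 = 18/6 = 3; σ²_Task 6 = ((9−1)/6)² = 1.778
te_Task 7 = (6 + 4·9 + 18)/6 = 60/6 = 10; σ²_Task 7 = ((18−6)/6)² = 4.000
te_Task 8 = (8 + 4·12 + 16)/6 = 72/6 = 12; σ²_Task 8 = ((16−8)/6)² = 1.778
te_Task 9 = (1 + 4·2 + 3)/6 = 12/6 = 2; σ²_Task 9 = ((3−1)/6)² = 0.111
te_Task 10 = (2 + 4·7 + 18)/6 = 48/6 = 8; σ²_Task 10 = ((18−2)/6)² = 7.111

Forward pass:
ES_Task 1 = 0; EF_Task 1 = 10
ES_Task 2 = 0; EF_Task 2 = 7
ES_Task 3 = 0; EF_Task 3 = 9
ES_Task 4 = 0; EF_Task 4 = 14
ES_Task 5 = 14; EF_Task 5 = 14+10 = 24
ES_Task 6 = max(EF_Task 1=10, EF_Task 4=14) = 14; EF_Task 6 = 14+3 = 17
ES_Task 7 = max(EF_Task 2=7, EF_Task 4=14) = 14; EF_Task 7 = 14+10 = 24
ES_Task 8 = 24; EF_Task 8 = 24+12 = 36
ES_Task 9 = 24; EF_Task 9 = 24+2 = 26
ES_Task 10 = max(EF_Task 2=7, EF_Task 3=9, EF_Task 6=17, EF_Task 7=24, EF_Task 8=36, EF_Task 9=26) = 36; EF_Task 10 = 36+8 = 44
Expected project duration μ = 44 days. Critical path: Task 4 → Task 5 → Task 8 → Task 10.

Variance along critical path = 1.000 + 2.778 + 1.778 + 7.111 = 12.667; σ = 3.559 days.
D = μ + z·σ = 44 + 0.842·3.559 = 47.0 days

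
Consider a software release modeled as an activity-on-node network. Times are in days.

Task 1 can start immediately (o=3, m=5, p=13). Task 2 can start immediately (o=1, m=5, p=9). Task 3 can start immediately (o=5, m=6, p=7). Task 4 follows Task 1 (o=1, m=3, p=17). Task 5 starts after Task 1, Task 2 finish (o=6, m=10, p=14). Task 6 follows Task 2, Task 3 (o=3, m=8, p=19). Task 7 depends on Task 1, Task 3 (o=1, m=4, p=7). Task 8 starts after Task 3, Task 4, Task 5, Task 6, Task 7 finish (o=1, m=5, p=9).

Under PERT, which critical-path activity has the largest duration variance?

Task 1

te_Task 1 = (3 + 4·5 + 13)/6 = 36/6 = 6; σ²_Task 1 = ((13−3)/6)² = 2.778
te_Task 2 = (1 + 4·5 + 9)/6 = 30/6 = 5; σ²_Task 2 = ((9−1)/6)² = 1.778
te_Task 3 = (5 + 4·6 + 7)/6 = 36/6 = 6; σ²_Task 3 = ((7−5)/6)² = 0.111
te_Task 4 = (1 + 4·3 + 17)/6 = 30/6 = 5; σ²_Task 4 = ((17−1)/6)² = 7.111
te_Task 5 = (6 + 4·10 + 14)/6 = 60/6 = 10; σ²_Task 5 = ((14−6)/6)² = 1.778
te_Task 6 = (3 + 4·8 + 19)/6 = 54/6 = 9; σ²_Task 6 = ((19−3)/6)² = 7.111
te_Task 7 = (1 + 4·4 + 7)/6 = 24/6 = 4; σ²_Task 7 = ((7−1)/6)² = 1.000
te_Task 8 = (1 + 4·5 + 9)/6 = 30/6 = 5; σ²_Task 8 = ((9−1)/6)² = 1.778

Forward pass:
ES_Task 1 = 0; EF_Task 1 = 6
ES_Task 2 = 0; EF_Task 2 = 5
ES_Task 3 = 0; EF_Task 3 = 6
ES_Task 4 = 6; EF_Task 4 = 6+5 = 11
ES_Task 5 = max(EF_Task 1=6, EF_Task 2=5) = 6; EF_Task 5 = 6+10 = 16
ES_Task 6 = max(EF_Task 2=5, EF_Task 3=6) = 6; EF_Task 6 = 6+9 = 15
ES_Task 7 = max(EF_Task 1=6, EF_Task 3=6) = 6; EF_Task 7 = 6+4 = 10
ES_Task 8 = max(EF_Task 3=6, EF_Task 4=11, EF_Task 5=16, EF_Task 6=15, EF_Task 7=10) = 16; EF_Task 8 = 16+5 = 21
Expected project duration μ = 21 days. Critical path: Task 1 → Task 5 → Task 8.

Variances on critical path: σ²_Task 1=2.778, σ²_Task 5=1.778, σ²_Task 8=1.778.
Largest is σ²_Task 1 = 2.778.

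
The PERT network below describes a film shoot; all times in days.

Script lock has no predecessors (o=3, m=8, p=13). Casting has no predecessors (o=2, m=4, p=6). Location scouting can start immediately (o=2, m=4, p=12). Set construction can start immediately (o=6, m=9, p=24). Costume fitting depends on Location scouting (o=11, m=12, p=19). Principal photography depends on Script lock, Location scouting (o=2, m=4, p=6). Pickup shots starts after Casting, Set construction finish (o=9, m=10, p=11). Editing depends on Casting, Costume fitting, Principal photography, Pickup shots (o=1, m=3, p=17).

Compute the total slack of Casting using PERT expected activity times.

7 days

te_Script lock = (3 + 4·8 + 13)/6 = 48/6 = 8
te_Casting = (2 + 4·4 + 6)/6 = 24/6 = 4
te_Location scouting = (2 + 4·4 + 12)/6 = 30/6 = 5
te_Set construction = (6 + 4·9 + 24)/6 = 66/6 = 11
te_Costume fitting = (11 + 4·12 + 19)/6 = 78/6 = 13
te_Principal photography = (2 + 4·4 + 6)/6 = 24/6 = 4
te_Pickup shots = (9 + 4·10 + 11)/6 = 60/6 = 10
te_Editing = (1 + 4·3 + 17)/6 = 30/6 = 5

Forward pass:
ES_Script lock = 0; EF_Script lock = 8
ES_Casting = 0; EF_Casting = 4
ES_Location scouting = 0; EF_Location scouting = 5
ES_Set construction = 0; EF_Set construction = 11
ES_Costume fitting = 5; EF_Costume fitting = 5+13 = 18
ES_Principal photography = max(EF_Script lock=8, EF_Location scouting=5) = 8; EF_Principal photography = 8+4 = 12
ES_Pickup shots = max(EF_Casting=4, EF_Set construction=11) = 11; EF_Pickup shots = 11+10 = 21
ES_Editing = max(EF_Casting=4, EF_Costume fitting=18, EF_Principal photography=12, EF_Pickup shots=21) = 21; EF_Editing = 21+5 = 26
Expected project duration μ = 26 days. Critical path: Set construction → Pickup shots → Editing.

Backward pass:
LF_Editing = 26; LS_Editing = 26−5 = 21
LF_Pickup shots = LS_Editing = 21; LS_Pickup shots = 21−10 = 11
LF_Principal photography = LS_Editing = 21; LS_Principal photography = 21−4 = 17
LF_Costume fitting = LS_Editing = 21; LS_Costume fitting = 21−13 = 8
LF_Set construction = LS_Pickup shots = 11; LS_Set construction = 11−11 = 0
LF_Location scouting = min(LS_Costume fitting=8, LS_Principal photography=17) = 8; LS_Location scouting = 8−5 = 3
LF_Casting = min(LS_Pickup shots=11, LS_Editing=21) = 11; LS_Casting = 11−4 = 7
LF_Script lock = LS_Principal photography = 17; LS_Script lock = 17−8 = 9
Slack_Casting = LS_Casting − ES_Casting = 7 − 0 = 7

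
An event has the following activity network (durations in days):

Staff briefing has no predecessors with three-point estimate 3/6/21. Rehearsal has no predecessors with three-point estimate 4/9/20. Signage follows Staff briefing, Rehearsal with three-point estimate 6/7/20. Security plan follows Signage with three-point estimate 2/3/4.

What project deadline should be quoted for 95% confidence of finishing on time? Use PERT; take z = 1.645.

te_Staff briefing = (3 + 4·6 + 21)/6 = 48/6 = 8; σ²_Staff briefing = ((21−3)/6)² = 9.000
te_Rehearsal = (4 + 4·9 + 20)/6 = 60/6 = 10; σ²_Rehearsal = ((20−4)/6)² = 7.111
te_Signage = (6 + 4·7 + 20)/6 = 54/6 = 9; σ²_Signage = ((20−6)/6)² = 5.444
te_Security plan = (2 + 4·3 + 4)/6 = 18/6 = 3; σ²_Security plan = ((4−2)/6)² = 0.111

Forward pass:
ES_Staff briefing = 0; EF_Staff briefing = 8
ES_Rehearsal = 0; EF_Rehearsal = 10
ES_Signage = max(EF_Staff briefing=8, EF_Rehearsal=10) = 10; EF_Signage = 10+9 = 19
ES_Security plan = 19; EF_Security plan = 19+3 = 22
Expected project duration μ = 22 days. Critical path: Rehearsal → Signage → Security plan.

Variance along critical path = 7.111 + 5.444 + 0.111 = 12.667; σ = 3.559 days.
D = μ + z·σ = 22 + 1.645·3.559 = 27.9 days

27.9 days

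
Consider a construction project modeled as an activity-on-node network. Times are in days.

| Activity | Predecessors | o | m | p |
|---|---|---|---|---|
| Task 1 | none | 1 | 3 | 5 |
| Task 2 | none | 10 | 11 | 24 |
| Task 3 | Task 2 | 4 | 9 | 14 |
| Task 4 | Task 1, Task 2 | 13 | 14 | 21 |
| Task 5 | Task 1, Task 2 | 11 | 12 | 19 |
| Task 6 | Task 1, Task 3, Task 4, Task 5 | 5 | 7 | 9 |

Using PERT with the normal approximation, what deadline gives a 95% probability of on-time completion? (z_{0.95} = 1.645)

39.6 days

te_Task 1 = (1 + 4·3 + 5)/6 = 18/6 = 3; σ²_Task 1 = ((5−1)/6)² = 0.444
te_Task 2 = (10 + 4·11 + 24)/6 = 78/6 = 13; σ²_Task 2 = ((24−10)/6)² = 5.444
te_Task 3 = (4 + 4·9 + 14)/6 = 54/6 = 9; σ²_Task 3 = ((14−4)/6)² = 2.778
te_Task 4 = (13 + 4·14 + 21)/6 = 90/6 = 15; σ²_Task 4 = ((21−13)/6)² = 1.778
te_Task 5 = (11 + 4·12 + 19)/6 = 78/6 = 13; σ²_Task 5 = ((19−11)/6)² = 1.778
te_Task 6 = (5 + 4·7 + 9)/6 = 42/6 = 7; σ²_Task 6 = ((9−5)/6)² = 0.444

Forward pass:
ES_Task 1 = 0; EF_Task 1 = 3
ES_Task 2 = 0; EF_Task 2 = 13
ES_Task 3 = 13; EF_Task 3 = 13+9 = 22
ES_Task 4 = max(EF_Task 1=3, EF_Task 2=13) = 13; EF_Task 4 = 13+15 = 28
ES_Task 5 = max(EF_Task 1=3, EF_Task 2=13) = 13; EF_Task 5 = 13+13 = 26
ES_Task 6 = max(EF_Task 1=3, EF_Task 3=22, EF_Task 4=28, EF_Task 5=26) = 28; EF_Task 6 = 28+7 = 35
Expected project duration μ = 35 days. Critical path: Task 2 → Task 4 → Task 6.

Variance along critical path = 5.444 + 1.778 + 0.444 = 7.667; σ = 2.769 days.
D = μ + z·σ = 35 + 1.645·2.769 = 39.6 days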